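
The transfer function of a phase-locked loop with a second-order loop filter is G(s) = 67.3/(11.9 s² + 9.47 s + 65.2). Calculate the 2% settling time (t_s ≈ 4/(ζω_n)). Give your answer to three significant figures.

t_s ≈ 10.1 s

Dividing through by 11.9: denominator becomes s² + 0.7958 s + 5.479.
So ω_n = √5.479 = 2.34 rad/s and ζ = 0.7958/(2·2.34) = 0.170.
t_s ≈ 4/(ζω_n) = 10.1 s.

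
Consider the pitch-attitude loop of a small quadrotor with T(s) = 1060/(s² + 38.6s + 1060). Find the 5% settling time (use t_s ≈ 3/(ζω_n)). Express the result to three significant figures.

t_s ≈ 0.155 s

Matching coefficients with s² + 2ζω_n s + ω_n² gives ω_n² = 1060 ⇒ ω_n = 32.6 rad/s, and ζ = 38.6/(2ω_n) = 0.593.
t_s ≈ 3/(ζω_n) = 3/(0.593·32.6) = 0.155 s.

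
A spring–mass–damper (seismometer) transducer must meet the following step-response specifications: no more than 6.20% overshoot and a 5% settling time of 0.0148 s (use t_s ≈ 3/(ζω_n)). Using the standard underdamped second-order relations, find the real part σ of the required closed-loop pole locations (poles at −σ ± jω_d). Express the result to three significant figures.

The settling-time spec alone fixes σ = ζω_n = 3/t_s = 3/0.0148 = 203.
(Overshoot then fixes ζ = 0.663 and hence ω_d = σ·√(1−ζ²)/ζ = 229 rad/s.)

σ ≈ 203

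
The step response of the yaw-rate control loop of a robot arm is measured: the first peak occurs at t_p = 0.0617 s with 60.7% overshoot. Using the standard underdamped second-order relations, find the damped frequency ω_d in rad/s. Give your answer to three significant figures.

t_p = π/ω_d, so ω_d = π/0.0617 = 50.9 rad/s.

ω_d ≈ 50.9 rad/s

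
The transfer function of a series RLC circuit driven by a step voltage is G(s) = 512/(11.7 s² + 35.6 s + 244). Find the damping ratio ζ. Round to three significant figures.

ζ ≈ 0.333

Dividing through by 11.7: denominator becomes s² + 3.043 s + 20.85.
So ω_n = √20.85 = 4.57 rad/s and ζ = 3.043/(2·4.57) = 0.333.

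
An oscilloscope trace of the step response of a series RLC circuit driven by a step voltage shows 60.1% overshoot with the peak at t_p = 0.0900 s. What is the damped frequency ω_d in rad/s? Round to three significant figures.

t_p = π/ω_d, so ω_d = π/0.0900 = 34.9 rad/s.

ω_d ≈ 34.9 rad/s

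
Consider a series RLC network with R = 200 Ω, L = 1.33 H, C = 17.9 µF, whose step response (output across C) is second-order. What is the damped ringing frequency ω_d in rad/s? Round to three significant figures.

For a series RLC circuit (capacitor voltage as output), ω_n = 1/√(LC) = 1/√(1.33 H · 17.9 µF) = 205 rad/s.
ζ = (R/2)·√(C/L) = (200/2)·√(17.9 µF/1.33 H) = 0.367.
The damped frequency ω_d = ω_n√(1−ζ²) = 191 rad/s.

ω_d ≈ 191 rad/s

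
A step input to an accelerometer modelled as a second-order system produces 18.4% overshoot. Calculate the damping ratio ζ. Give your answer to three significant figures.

From %OS = 100·exp(−πζ/√(1−ζ²)), invert to get ζ = −ln(OS)/√(π² + ln²(OS)) with OS = 0.184.
−ln 0.184 = 1.693, so ζ = 1.693/√(π² + 2.866) = 0.474.

ζ ≈ 0.474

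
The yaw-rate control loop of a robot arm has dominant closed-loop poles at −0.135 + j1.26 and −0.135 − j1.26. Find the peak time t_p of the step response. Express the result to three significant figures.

t_p ≈ 2.49 s

t_p = π/ω_d with ω_d = 1.26 (the imaginary part), so t_p = 2.49 s.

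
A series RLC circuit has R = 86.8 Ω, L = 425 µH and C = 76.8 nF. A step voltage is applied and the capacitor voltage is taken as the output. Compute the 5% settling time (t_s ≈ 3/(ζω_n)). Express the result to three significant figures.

t_s ≈ 0.0000294 s

For a series RLC circuit (capacitor voltage as output), ω_n = 1/√(LC) = 1/√(425 µH · 76.8 nF) = 175000 rad/s.
ζ = (R/2)·√(C/L) = (86.8/2)·√(76.8 nF/425 µH) = 0.583.
t_s ≈ 3/(ζω_n) = 0.0000294 s.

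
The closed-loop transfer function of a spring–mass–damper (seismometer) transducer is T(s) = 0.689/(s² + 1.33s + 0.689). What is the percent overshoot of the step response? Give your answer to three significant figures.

Comparing the denominator to s² + 2ζω_n s + ω_n²: ω_n = √0.689 = 0.830 rad/s, and 2ζω_n = 1.33 so ζ = 1.33/(2·0.830) = 0.801.
%OS = 100·exp(−πζ/√(1−ζ²)) = 1.49%.

%OS ≈ 1.49%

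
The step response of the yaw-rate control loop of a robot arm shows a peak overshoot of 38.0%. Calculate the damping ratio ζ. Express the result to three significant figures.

ζ ≈ 0.294

ζ = −ln(OS)/√(π² + (ln OS)²). With OS = 0.380, ln OS = −0.9676 and ζ = 0.9676/3.287 = 0.294.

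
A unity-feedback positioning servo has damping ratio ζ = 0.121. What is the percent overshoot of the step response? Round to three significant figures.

For an underdamped second-order system, %OS = 100·exp(−πζ/√(1−ζ²)).
πζ/√(1−ζ²) = π·0.121/√(1−0.0146) = 0.3829, so %OS = 100·e^(−0.3829) = 68.2%.

%OS ≈ 68.2%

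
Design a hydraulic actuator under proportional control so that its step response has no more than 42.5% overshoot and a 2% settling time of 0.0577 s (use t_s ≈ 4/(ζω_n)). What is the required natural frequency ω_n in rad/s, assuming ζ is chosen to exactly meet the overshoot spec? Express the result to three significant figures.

ω_n ≈ 264 rad/s

ζ = −ln(OS)/√(π² + (ln OS)²). With OS = 0.425, ln OS = −0.8557 and ζ = 0.8557/3.256 = 0.263.
From t_s ≈ 4/(ζω_n): ω_n = 4/(ζ·t_s) = 4/(0.263·0.0577) = 264 rad/s.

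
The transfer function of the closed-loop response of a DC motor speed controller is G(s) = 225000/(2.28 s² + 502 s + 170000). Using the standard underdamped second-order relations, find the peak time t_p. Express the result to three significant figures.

t_p ≈ 0.0126 s

Dividing through by 2.28: denominator becomes s² + 220.2 s + 74560.
So ω_n = √74560 = 273 rad/s and ζ = 220.2/(2·273) = 0.403.
ω_d = ω_n√(1−ζ²) = 250 rad/s. t_p = π/ω_d = 0.0126 s.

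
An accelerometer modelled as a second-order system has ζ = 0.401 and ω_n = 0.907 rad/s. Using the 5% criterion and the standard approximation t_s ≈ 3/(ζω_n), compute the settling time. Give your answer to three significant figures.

t_s ≈ 8.25 s

t_s ≈ 3/(ζω_n) = 3/(0.401 × 0.907) = 8.25 s.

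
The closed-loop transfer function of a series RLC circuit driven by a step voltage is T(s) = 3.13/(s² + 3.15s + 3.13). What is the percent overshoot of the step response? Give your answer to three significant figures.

%OS ≈ 0.215%

ω_n = √3.13 = 1.77 rad/s; ζ = 3.15/(2·1.77) = 0.890.
%OS = 100 e^{−πζ/√(1−ζ²)} with ζ = 0.890 gives 0.215%.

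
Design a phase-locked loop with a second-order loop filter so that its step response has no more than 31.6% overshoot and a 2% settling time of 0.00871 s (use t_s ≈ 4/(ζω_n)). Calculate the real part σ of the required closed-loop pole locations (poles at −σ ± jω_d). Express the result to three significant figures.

σ ≈ 459

The settling-time spec alone fixes σ = ζω_n = 4/t_s = 4/0.00871 = 459.
(Overshoot then fixes ζ = 0.344 and hence ω_d = σ·√(1−ζ²)/ζ = 1250 rad/s.)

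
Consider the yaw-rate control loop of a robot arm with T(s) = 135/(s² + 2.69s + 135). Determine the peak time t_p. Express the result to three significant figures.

Comparing the denominator to s² + 2ζω_n s + ω_n²: ω_n = √135 = 11.6 rad/s, and 2ζω_n = 2.69 so ζ = 2.69/(2·11.6) = 0.116.
ω_d = ω_n√(1−ζ²) = 11.5 rad/s. Then t_p = π/ω_d = 0.272 s.

t_p ≈ 0.272 s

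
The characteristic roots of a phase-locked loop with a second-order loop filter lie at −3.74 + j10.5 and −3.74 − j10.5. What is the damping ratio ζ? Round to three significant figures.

With σ = 3.74, ω_d = 10.5: ω_n = √(σ²+ω_d²) = 11.1 rad/s, ζ = σ/ω_n = 0.336.

ζ ≈ 0.336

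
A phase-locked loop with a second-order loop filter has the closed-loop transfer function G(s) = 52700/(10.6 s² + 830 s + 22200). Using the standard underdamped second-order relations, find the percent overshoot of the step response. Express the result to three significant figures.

%OS ≈ 0.557%

Dividing through by 10.6: denominator becomes s² + 78.30 s + 2094.
So ω_n = √2094 = 45.8 rad/s and ζ = 78.30/(2·45.8) = 0.855.
%OS = 100·exp(−πζ/√(1−ζ²)) = 0.557%.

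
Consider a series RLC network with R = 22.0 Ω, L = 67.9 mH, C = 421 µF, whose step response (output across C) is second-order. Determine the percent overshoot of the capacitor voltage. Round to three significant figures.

For a series RLC circuit (capacitor voltage as output), ω_n = 1/√(LC) = 1/√(67.9 mH · 421 µF) = 187 rad/s.
ζ = (R/2)·√(C/L) = (22.0/2)·√(421 µF/67.9 mH) = 0.866.
%OS = 100·exp(−πζ/√(1−ζ²)) = 0.432%.

%OS ≈ 0.432%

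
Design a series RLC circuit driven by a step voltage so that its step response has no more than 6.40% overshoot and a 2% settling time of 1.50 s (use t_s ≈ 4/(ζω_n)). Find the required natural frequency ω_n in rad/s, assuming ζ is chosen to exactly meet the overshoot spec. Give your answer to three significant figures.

ω_n ≈ 4.05 rad/s

From %OS = 100·exp(−πζ/√(1−ζ²)), invert to get ζ = −ln(OS)/√(π² + ln²(OS)) with OS = 0.0640.
−ln 0.0640 = 2.749, so ζ = 2.749/√(π² + 7.556) = 0.659.
From t_s ≈ 4/(ζω_n): ω_n = 4/(ζ·t_s) = 4/(0.659·1.50) = 4.05 rad/s.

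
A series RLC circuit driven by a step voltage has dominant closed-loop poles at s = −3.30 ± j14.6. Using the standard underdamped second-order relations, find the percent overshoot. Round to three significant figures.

|pole| = ω_n = √(3.30² + 14.6²) = 15.0 rad/s; ζ = cos θ = σ/ω_n = 0.220.
Overshoot: exp(−π·0.220/√(1−0.220²)) = 0.492, i.e. 49.2%.

%OS ≈ 49.2%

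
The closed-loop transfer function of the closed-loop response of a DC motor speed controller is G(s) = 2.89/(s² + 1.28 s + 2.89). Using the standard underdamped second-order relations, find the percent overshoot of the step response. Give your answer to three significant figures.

%OS ≈ 27.9%

ω_n = √2.89 = 1.70 rad/s; ζ = 1.28/(2·1.70) = 0.376.
%OS = 100·exp(−πζ/√(1−ζ²)) = 27.9%.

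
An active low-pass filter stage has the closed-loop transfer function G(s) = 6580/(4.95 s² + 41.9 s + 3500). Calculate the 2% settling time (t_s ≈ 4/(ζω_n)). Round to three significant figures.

t_s ≈ 0.945 s

Dividing through by 4.95: denominator becomes s² + 8.465 s + 707.1.
So ω_n = √707.1 = 26.6 rad/s and ζ = 8.465/(2·26.6) = 0.159.
t_s ≈ 4/(ζω_n) = 0.945 s.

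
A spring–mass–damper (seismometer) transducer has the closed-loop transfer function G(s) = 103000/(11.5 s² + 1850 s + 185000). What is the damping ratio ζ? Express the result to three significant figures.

Dividing through by 11.5: denominator becomes s² + 160.9 s + 16090.
So ω_n = √16090 = 127 rad/s and ζ = 160.9/(2·127) = 0.634.

ζ ≈ 0.634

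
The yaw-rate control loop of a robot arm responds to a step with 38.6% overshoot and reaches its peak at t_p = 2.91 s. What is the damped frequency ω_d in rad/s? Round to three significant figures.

ω_d ≈ 1.08 rad/s

t_p = π/ω_d, so ω_d = π/2.91 = 1.08 rad/s.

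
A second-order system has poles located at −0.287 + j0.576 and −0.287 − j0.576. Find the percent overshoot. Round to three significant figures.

%OS ≈ 20.9%

With σ = 0.287, ω_d = 0.576: ω_n = √(σ²+ω_d²) = 0.644 rad/s, ζ = σ/ω_n = 0.446.
%OS = 100 e^{−πζ/√(1−ζ²)} with ζ = 0.446 gives 20.9%.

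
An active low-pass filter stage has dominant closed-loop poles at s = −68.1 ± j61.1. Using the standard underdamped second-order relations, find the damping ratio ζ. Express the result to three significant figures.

The poles are at −σ ± jω_d with σ = 68.1 and ω_d = 61.1, so ω_n = √(σ²+ω_d²) = 91.5 rad/s and ζ = σ/ω_n = 0.744.

ζ ≈ 0.744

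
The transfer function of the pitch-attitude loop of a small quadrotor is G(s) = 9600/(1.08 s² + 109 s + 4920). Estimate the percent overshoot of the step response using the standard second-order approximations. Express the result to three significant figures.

Dividing through by 1.08: denominator becomes s² + 100.9 s + 4556.
So ω_n = √4556 = 67.5 rad/s and ζ = 100.9/(2·67.5) = 0.748.
%OS = 100·exp(−πζ/√(1−ζ²)) = 2.91%.

%OS ≈ 2.91%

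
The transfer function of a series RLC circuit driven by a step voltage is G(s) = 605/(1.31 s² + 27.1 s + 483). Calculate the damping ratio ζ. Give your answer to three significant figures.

Dividing through by 1.31: denominator becomes s² + 20.69 s + 368.7.
So ω_n = √368.7 = 19.2 rad/s and ζ = 20.69/(2·19.2) = 0.539.

ζ ≈ 0.539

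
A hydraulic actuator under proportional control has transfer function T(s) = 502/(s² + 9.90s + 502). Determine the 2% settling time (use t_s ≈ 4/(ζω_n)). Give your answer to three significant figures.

t_s ≈ 0.808 s

ω_n = √502 = 22.4 rad/s; ζ = 9.90/(2·22.4) = 0.221.
t_s ≈ 4/(ζω_n) = 4/(0.221·22.4) = 0.808 s.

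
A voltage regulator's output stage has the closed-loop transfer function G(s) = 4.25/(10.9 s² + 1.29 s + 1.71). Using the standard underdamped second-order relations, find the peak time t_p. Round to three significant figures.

t_p ≈ 8.02 s

Dividing through by 10.9: denominator becomes s² + 0.1183 s + 0.1569.
So ω_n = √0.1569 = 0.396 rad/s and ζ = 0.1183/(2·0.396) = 0.149.
ω_d = 0.396·√(1 − 0.149²) = 0.392 rad/s. t_p = π/ω_d = 8.02 s.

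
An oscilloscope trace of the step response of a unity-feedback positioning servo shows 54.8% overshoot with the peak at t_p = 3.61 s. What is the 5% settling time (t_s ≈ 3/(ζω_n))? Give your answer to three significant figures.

The overshoot fixes ζ = −ln(OS)/√(π²+ln²(OS)) = 0.188.
From t_p = π/ω_d, ω_d = π/3.61 = 0.870 rad/s, so ω_n = ω_d/√(1−ζ²) = 0.886 rad/s.
t_s ≈ 3/(ζω_n) = 3/(0.188·0.886) = 18.0 s.

t_s ≈ 18.0 s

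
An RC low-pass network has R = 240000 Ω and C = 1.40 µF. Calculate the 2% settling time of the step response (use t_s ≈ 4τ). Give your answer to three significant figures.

τ = RC = 240000 × 1.40 µF = 0.336 s.
t_s ≈ 4τ = 1.34 s.

t_s ≈ 1.34 s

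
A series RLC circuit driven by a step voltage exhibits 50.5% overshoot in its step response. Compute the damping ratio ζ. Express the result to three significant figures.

ζ ≈ 0.213

Inverting the overshoot relation: ζ = |ln 0.505|/√(π² + ln²0.505) = 0.213.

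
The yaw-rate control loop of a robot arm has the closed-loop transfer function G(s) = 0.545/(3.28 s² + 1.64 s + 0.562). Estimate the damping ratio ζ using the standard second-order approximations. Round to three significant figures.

ζ ≈ 0.604

Dividing through by 3.28: denominator becomes s² + 0.5000 s + 0.1713.
So ω_n = √0.1713 = 0.414 rad/s and ζ = 0.5000/(2·0.414) = 0.604.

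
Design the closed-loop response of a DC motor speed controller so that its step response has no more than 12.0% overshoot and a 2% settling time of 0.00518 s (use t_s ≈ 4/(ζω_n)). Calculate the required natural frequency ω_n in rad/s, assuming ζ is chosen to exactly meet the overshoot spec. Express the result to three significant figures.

Inverting the overshoot relation: ζ = |ln 0.120|/√(π² + ln²0.120) = 0.559.
From t_s ≈ 4/(ζω_n): ω_n = 4/(ζ·t_s) = 4/(0.559·0.00518) = 1380 rad/s.

ω_n ≈ 1380 rad/s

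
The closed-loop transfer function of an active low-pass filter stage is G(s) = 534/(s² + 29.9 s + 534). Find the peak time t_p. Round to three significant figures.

Matching coefficients with s² + 2ζω_n s + ω_n² gives ω_n² = 534 ⇒ ω_n = 23.1 rad/s, and ζ = 29.9/(2ω_n) = 0.647.
ω_d = 23.1·√(1 − 0.647²) = 17.6 rad/s. Then t_p = π/ω_d = 0.178 s.

t_p ≈ 0.178 s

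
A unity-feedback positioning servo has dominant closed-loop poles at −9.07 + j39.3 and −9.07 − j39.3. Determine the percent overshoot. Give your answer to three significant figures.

%OS ≈ 48.4%

The poles are at −σ ± jω_d with σ = 9.07 and ω_d = 39.3, so ω_n = √(σ²+ω_d²) = 40.3 rad/s and ζ = σ/ω_n = 0.225.
%OS = 100 e^{−πζ/√(1−ζ²)} with ζ = 0.225 gives 48.4%.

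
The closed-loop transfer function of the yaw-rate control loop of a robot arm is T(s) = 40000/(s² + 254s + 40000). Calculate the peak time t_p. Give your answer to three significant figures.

t_p ≈ 0.0203 s

ω_n = √40000 = 200 rad/s; ζ = 254/(2·200) = 0.635.
The damped frequency ω_d = ω_n√(1−ζ²) = 155 rad/s. Then t_p = π/ω_d = 0.0203 s.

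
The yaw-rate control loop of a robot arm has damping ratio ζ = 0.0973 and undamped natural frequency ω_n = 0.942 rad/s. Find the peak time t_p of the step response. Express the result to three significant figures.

The damped frequency is ω_d = ω_n√(1−ζ²) = 0.942·√(1−0.00947) = 0.938 rad/s.
Peak time t_p = π/ω_d = π/0.938 = 3.35 s.

t_p ≈ 3.35 s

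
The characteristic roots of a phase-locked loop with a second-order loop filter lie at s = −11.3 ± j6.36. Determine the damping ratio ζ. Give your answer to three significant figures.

The poles are at −σ ± jω_d with σ = 11.3 and ω_d = 6.36, so ω_n = √(σ²+ω_d²) = 13.0 rad/s and ζ = σ/ω_n = 0.871.

ζ ≈ 0.871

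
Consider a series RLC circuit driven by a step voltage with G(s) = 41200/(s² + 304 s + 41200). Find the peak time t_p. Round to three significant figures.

t_p ≈ 0.0234 s

Matching coefficients with s² + 2ζω_n s + ω_n² gives ω_n² = 41200 ⇒ ω_n = 203 rad/s, and ζ = 304/(2ω_n) = 0.749.
ω_d = 203·√(1 − 0.749²) = 135 rad/s. Then t_p = π/ω_d = 0.0234 s.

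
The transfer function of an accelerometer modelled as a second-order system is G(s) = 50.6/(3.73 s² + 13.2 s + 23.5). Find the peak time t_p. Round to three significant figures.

Dividing through by 3.73: denominator becomes s² + 3.539 s + 6.300.
So ω_n = √6.300 = 2.51 rad/s and ζ = 3.539/(2·2.51) = 0.705.
ω_d = ω_n√(1−ζ²) = 1.78 rad/s. t_p = π/ω_d = 1.76 s.

t_p ≈ 1.76 s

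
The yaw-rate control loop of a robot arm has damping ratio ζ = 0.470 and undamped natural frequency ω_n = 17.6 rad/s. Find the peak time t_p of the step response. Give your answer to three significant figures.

The damped frequency is ω_d = ω_n√(1−ζ²) = 17.6·√(1−0.221) = 15.5 rad/s.
Peak time t_p = π/ω_d = π/15.5 = 0.202 s.

t_p ≈ 0.202 s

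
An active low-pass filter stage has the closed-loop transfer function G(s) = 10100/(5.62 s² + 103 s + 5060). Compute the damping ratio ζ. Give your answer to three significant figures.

Dividing through by 5.62: denominator becomes s² + 18.33 s + 900.4.
So ω_n = √900.4 = 30.0 rad/s and ζ = 18.33/(2·30.0) = 0.305.

ζ ≈ 0.305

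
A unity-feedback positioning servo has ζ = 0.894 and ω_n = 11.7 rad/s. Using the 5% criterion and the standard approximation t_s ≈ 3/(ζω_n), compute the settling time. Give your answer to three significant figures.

t_s ≈ 0.287 s

t_s ≈ 3/(ζω_n) = 3/(0.894 × 11.7) = 0.287 s.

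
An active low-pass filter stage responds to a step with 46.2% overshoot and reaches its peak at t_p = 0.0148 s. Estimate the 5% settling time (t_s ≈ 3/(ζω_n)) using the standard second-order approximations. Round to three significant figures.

t_s ≈ 0.0575 s

ζ from %OS: ζ = |ln 0.462|/√(π²+ln²0.462) = 0.239.
From t_p = π/ω_d, ω_d = π/0.0148 = 212 rad/s, so ω_n = ω_d/√(1−ζ²) = 219 rad/s.
t_s ≈ 3/(ζω_n) = 3/(0.239·219) = 0.0575 s.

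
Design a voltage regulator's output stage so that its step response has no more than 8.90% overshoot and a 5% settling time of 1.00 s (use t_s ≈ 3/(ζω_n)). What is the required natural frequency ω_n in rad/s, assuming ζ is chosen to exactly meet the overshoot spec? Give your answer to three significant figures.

ζ = −ln(OS)/√(π² + (ln OS)²). With OS = 0.0890, ln OS = −2.419 and ζ = 2.419/3.965 = 0.610.
From t_s ≈ 3/(ζω_n): ω_n = 3/(ζ·t_s) = 3/(0.610·1.00) = 4.92 rad/s.

ω_n ≈ 4.92 rad/s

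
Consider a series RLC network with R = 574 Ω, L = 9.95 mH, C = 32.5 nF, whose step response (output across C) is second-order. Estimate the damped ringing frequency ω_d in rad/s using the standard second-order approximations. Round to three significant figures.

For a series RLC circuit (capacitor voltage as output), ω_n = 1/√(LC) = 1/√(9.95 mH · 32.5 nF) = 55600 rad/s.
ζ = (R/2)·√(C/L) = (574/2)·√(32.5 nF/9.95 mH) = 0.519.
ω_d = ω_n√(1−ζ²) = 47500 rad/s.

ω_d ≈ 47500 rad/s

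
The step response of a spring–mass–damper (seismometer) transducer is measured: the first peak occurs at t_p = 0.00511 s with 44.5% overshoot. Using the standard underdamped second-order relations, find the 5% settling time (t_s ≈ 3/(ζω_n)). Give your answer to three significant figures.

From the overshoot, ζ = −ln(OS)/√(π²+ln²(OS)) = 0.250.
t_p = π/ω_d ⇒ ω_d = 615 rad/s; then ω_n = ω_d/√(1−ζ²) = 635 rad/s.
t_s ≈ 3/(ζω_n) = 3/(0.250·635) = 0.0189 s.

t_s ≈ 0.0189 s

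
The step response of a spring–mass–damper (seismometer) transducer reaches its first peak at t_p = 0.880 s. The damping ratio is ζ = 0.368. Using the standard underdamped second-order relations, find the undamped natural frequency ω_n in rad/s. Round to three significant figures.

ω_n ≈ 3.84 rad/s

Peak time t_p = π/ω_d, so ω_d = π/t_p = π/0.880 = 3.57 rad/s.
ω_n = ω_d/√(1−ζ²) = 3.57/√0.865 = 3.84 rad/s.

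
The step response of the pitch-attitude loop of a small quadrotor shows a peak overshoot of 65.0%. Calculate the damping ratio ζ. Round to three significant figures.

ζ ≈ 0.136

ζ = −ln(OS)/√(π² + (ln OS)²). With OS = 0.650, ln OS = −0.4308 and ζ = 0.4308/3.171 = 0.136.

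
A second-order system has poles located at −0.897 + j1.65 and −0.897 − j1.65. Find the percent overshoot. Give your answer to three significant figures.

|pole| = ω_n = √(0.897² + 1.65²) = 1.88 rad/s; ζ = cos θ = σ/ω_n = 0.478.
%OS = 100·exp(−πζ/√(1−ζ²)) = 18.1%.

%OS ≈ 18.1%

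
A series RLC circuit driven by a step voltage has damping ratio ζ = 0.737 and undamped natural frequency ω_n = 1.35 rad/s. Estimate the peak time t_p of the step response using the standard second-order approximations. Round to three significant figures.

The damped frequency is ω_d = ω_n√(1−ζ²) = 1.35·√(1−0.543) = 0.912 rad/s.
Peak time t_p = π/ω_d = π/0.912 = 3.44 s.

t_p ≈ 3.44 s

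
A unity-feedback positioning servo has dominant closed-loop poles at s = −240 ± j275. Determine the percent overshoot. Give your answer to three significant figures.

The poles are at −σ ± jω_d with σ = 240 and ω_d = 275, so ω_n = √(σ²+ω_d²) = 365 rad/s and ζ = σ/ω_n = 0.658.
Overshoot: exp(−π·0.658/√(1−0.658²)) = 0.0645, i.e. 6.45%.

%OS ≈ 6.45%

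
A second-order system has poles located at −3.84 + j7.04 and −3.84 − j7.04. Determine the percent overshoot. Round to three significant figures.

%OS ≈ 18.0%

With σ = 3.84, ω_d = 7.04: ω_n = √(σ²+ω_d²) = 8.02 rad/s, ζ = σ/ω_n = 0.479.
%OS = 100 e^{−πζ/√(1−ζ²)} with ζ = 0.479 gives 18.0%.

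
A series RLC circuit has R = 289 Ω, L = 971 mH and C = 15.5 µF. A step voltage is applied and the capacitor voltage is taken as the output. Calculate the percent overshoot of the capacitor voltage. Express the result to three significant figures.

For a series RLC circuit (capacitor voltage as output), ω_n = 1/√(LC) = 1/√(971 mH · 15.5 µF) = 258 rad/s.
ζ = (R/2)·√(C/L) = (289/2)·√(15.5 µF/971 mH) = 0.577.
%OS = 100 e^{−πζ/√(1−ζ²)} with ζ = 0.577 gives 10.8%.

%OS ≈ 10.8%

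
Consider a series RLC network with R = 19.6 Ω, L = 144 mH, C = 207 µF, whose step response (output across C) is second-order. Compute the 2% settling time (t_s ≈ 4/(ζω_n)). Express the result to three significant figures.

t_s ≈ 0.0588 s

For a series RLC circuit (capacitor voltage as output), ω_n = 1/√(LC) = 1/√(144 mH · 207 µF) = 183 rad/s.
ζ = (R/2)·√(C/L) = (19.6/2)·√(207 µF/144 mH) = 0.372.
t_s ≈ 4/(ζω_n) = 0.0588 s.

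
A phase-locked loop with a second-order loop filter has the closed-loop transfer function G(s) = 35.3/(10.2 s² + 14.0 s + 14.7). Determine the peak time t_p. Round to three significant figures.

Dividing through by 10.2: denominator becomes s² + 1.373 s + 1.441.
So ω_n = √1.441 = 1.20 rad/s and ζ = 1.373/(2·1.20) = 0.572.
ω_d = ω_n√(1−ζ²) = 0.985 rad/s. t_p = π/ω_d = 3.19 s.

t_p ≈ 3.19 s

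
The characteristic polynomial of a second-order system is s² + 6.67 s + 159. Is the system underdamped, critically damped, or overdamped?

a² − 4b = 6.67² − 4·159 < 0 (complex roots); the system is underdamped.

underdamped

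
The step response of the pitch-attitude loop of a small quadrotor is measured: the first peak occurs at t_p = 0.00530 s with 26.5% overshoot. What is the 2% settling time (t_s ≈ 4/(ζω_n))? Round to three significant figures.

From the overshoot, ζ = −ln(OS)/√(π²+ln²(OS)) = 0.389.
From t_p = π/ω_d, ω_d = π/0.00530 = 593 rad/s, so ω_n = ω_d/√(1−ζ²) = 644 rad/s.
t_s ≈ 4/(ζω_n) = 4/(0.389·644) = 0.0160 s.

t_s ≈ 0.0160 s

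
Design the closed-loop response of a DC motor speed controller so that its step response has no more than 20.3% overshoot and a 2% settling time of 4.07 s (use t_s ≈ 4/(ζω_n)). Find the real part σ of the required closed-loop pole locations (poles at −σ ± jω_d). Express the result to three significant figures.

σ ≈ 0.983

The settling-time spec alone fixes σ = ζω_n = 4/t_s = 4/4.07 = 0.983.
(Overshoot then fixes ζ = 0.453 and hence ω_d = σ·√(1−ζ²)/ζ = 1.94 rad/s.)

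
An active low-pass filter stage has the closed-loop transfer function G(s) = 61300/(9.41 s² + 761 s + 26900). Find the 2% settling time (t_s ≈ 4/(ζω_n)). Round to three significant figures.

t_s ≈ 0.0989 s

Dividing through by 9.41: denominator becomes s² + 80.87 s + 2859.
So ω_n = √2859 = 53.5 rad/s and ζ = 80.87/(2·53.5) = 0.756.
t_s ≈ 4/(ζω_n) = 0.0989 s.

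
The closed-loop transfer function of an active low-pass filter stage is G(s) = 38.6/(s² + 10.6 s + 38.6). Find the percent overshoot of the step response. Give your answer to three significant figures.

%OS ≈ 0.588%

Matching coefficients with s² + 2ζω_n s + ω_n² gives ω_n² = 38.6 ⇒ ω_n = 6.21 rad/s, and ζ = 10.6/(2ω_n) = 0.853.
Overshoot: exp(−π·0.853/√(1−0.853²)) = 0.00588, i.e. 0.588%.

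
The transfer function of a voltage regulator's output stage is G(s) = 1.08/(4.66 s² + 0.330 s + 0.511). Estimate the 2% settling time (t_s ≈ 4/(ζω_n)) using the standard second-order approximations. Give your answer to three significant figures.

Dividing through by 4.66: denominator becomes s² + 0.07082 s + 0.1097.
So ω_n = √0.1097 = 0.331 rad/s and ζ = 0.07082/(2·0.331) = 0.107.
t_s ≈ 4/(ζω_n) = 113 s.

t_s ≈ 113 s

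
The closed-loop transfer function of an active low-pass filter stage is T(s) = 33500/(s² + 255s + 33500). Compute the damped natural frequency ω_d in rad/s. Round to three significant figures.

Matching coefficients with s² + 2ζω_n s + ω_n² gives ω_n² = 33500 ⇒ ω_n = 183 rad/s, and ζ = 255/(2ω_n) = 0.697.
The damped frequency ω_d = ω_n√(1−ζ²) = 131 rad/s.

ω_d ≈ 131 rad/s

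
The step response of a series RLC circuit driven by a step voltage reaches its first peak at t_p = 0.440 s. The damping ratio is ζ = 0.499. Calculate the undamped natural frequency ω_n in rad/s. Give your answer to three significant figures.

ω_n ≈ 8.24 rad/s

Peak time t_p = π/ω_d, so ω_d = π/t_p = π/0.440 = 7.14 rad/s.
ω_n = ω_d/√(1−ζ²) = 7.14/√0.751 = 8.24 rad/s.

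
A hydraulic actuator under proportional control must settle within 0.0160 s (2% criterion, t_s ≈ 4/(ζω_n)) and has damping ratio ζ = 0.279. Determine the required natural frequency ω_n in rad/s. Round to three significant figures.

Rearranging t_s ≈ 4/(ζω_n) gives ω_n = 4/(ζ·t_s) = 4/(0.279 × 0.0160) = 896 rad/s.

ω_n ≈ 896 rad/s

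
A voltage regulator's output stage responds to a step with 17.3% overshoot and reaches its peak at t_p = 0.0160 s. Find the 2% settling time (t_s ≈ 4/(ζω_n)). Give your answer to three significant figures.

t_s ≈ 0.0365 s

ζ from %OS: ζ = |ln 0.173|/√(π²+ln²0.173) = 0.488.
From t_p = π/ω_d, ω_d = π/0.0160 = 196 rad/s, so ω_n = ω_d/√(1−ζ²) = 225 rad/s.
t_s ≈ 4/(ζω_n) = 4/(0.488·225) = 0.0365 s.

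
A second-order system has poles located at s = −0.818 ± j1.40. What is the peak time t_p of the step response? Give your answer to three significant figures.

t_p ≈ 2.24 s

t_p = π/ω_d with ω_d = 1.40 (the imaginary part), so t_p = 2.24 s.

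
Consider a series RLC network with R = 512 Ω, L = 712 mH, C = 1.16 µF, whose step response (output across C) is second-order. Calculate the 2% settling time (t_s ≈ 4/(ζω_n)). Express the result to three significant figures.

For a series RLC circuit (capacitor voltage as output), ω_n = 1/√(LC) = 1/√(712 mH · 1.16 µF) = 1100 rad/s.
ζ = (R/2)·√(C/L) = (512/2)·√(1.16 µF/712 mH) = 0.327.
t_s ≈ 4/(ζω_n) = 0.0111 s.

t_s ≈ 0.0111 s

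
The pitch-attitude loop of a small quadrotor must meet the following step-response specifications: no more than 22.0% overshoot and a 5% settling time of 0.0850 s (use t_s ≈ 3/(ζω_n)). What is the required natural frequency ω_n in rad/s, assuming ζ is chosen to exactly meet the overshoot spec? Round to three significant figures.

ω_n ≈ 81.3 rad/s

ζ = −ln(OS)/√(π² + (ln OS)²). With OS = 0.220, ln OS = −1.514 and ζ = 1.514/3.487 = 0.434.
Then ω_n = 3/(ζ t_s) = 3/(0.434 × 0.0850) = 81.3 rad/s.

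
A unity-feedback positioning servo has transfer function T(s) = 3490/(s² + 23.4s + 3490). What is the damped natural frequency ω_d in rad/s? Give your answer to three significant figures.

ω_d ≈ 57.9 rad/s

ω_n = √3490 = 59.1 rad/s; ζ = 23.4/(2·59.1) = 0.198.
ω_d = ω_n√(1−ζ²) = 57.9 rad/s.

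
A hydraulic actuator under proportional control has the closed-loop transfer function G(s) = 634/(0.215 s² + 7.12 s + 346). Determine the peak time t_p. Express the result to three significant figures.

Dividing through by 0.215: denominator becomes s² + 33.12 s + 1609.
So ω_n = √1609 = 40.1 rad/s and ζ = 33.12/(2·40.1) = 0.413.
ω_d = 40.1·√(1 − 0.413²) = 36.5 rad/s. t_p = π/ω_d = 0.0860 s.

t_p ≈ 0.0860 s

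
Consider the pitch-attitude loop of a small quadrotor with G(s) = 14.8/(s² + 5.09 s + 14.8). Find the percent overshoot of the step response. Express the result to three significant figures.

Matching coefficients with s² + 2ζω_n s + ω_n² gives ω_n² = 14.8 ⇒ ω_n = 3.85 rad/s, and ζ = 5.09/(2ω_n) = 0.662.
Overshoot: exp(−π·0.662/√(1−0.662²)) = 0.0626, i.e. 6.26%.

%OS ≈ 6.26%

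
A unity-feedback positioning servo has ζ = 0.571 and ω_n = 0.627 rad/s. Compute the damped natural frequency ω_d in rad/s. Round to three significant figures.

ω_d = ω_n√(1−ζ²) = 0.627·√0.674 = 0.515 rad/s.

ω_d ≈ 0.515 rad/s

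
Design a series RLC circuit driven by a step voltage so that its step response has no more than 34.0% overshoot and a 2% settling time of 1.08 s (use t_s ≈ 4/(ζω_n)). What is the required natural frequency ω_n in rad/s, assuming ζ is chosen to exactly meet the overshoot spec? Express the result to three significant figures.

Inverting the overshoot relation: ζ = |ln 0.340|/√(π² + ln²0.340) = 0.325.
From t_s ≈ 4/(ζω_n): ω_n = 4/(ζ·t_s) = 4/(0.325·1.08) = 11.4 rad/s.

ω_n ≈ 11.4 rad/s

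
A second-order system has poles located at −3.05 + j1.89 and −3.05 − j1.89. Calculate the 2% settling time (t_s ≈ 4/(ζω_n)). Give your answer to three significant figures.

t_s ≈ 1.31 s

For poles at −σ ± jω_d, ζω_n = σ = 3.05, so t_s ≈ 4/σ = 1.31 s.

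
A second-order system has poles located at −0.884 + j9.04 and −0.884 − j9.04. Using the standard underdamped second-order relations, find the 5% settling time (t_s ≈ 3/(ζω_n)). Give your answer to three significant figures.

t_s ≈ 3.39 s

For poles at −σ ± jω_d, ζω_n = σ = 0.884, so t_s ≈ 3/σ = 3.39 s.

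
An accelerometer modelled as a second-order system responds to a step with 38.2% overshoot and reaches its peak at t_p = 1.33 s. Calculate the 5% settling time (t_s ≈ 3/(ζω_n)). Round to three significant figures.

From the overshoot, ζ = −ln(OS)/√(π²+ln²(OS)) = 0.293.
t_p = π/ω_d ⇒ ω_d = 2.36 rad/s; then ω_n = ω_d/√(1−ζ²) = 2.47 rad/s.
t_s ≈ 3/(ζω_n) = 3/(0.293·2.47) = 4.15 s.

t_s ≈ 4.15 s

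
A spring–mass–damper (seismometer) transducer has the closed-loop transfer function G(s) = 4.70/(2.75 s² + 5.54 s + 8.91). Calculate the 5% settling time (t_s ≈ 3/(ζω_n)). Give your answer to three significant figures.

t_s ≈ 2.98 s

Dividing through by 2.75: denominator becomes s² + 2.015 s + 3.240.
So ω_n = √3.240 = 1.80 rad/s and ζ = 2.015/(2·1.80) = 0.560.
t_s ≈ 3/(ζω_n) = 2.98 s.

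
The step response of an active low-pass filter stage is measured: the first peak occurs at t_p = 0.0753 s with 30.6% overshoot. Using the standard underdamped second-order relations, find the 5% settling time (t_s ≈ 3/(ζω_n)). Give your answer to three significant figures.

ζ from %OS: ζ = |ln 0.306|/√(π²+ln²0.306) = 0.353.
From t_p = π/ω_d, ω_d = π/0.0753 = 41.7 rad/s, so ω_n = ω_d/√(1−ζ²) = 44.6 rad/s.
t_s ≈ 3/(ζω_n) = 3/(0.353·44.6) = 0.191 s.

t_s ≈ 0.191 s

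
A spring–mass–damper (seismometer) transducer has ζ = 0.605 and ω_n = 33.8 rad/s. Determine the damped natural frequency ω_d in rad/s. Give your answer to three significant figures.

ω_d = ω_n√(1−ζ²) = 33.8·√0.634 = 26.9 rad/s.

ω_d ≈ 26.9 rad/s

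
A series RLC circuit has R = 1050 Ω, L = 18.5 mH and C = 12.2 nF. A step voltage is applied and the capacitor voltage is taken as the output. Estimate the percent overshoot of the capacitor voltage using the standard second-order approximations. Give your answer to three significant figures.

%OS ≈ 22.7%

For a series RLC circuit (capacitor voltage as output), ω_n = 1/√(LC) = 1/√(18.5 mH · 12.2 nF) = 66600 rad/s.
ζ = (R/2)·√(C/L) = (1050/2)·√(12.2 nF/18.5 mH) = 0.426.
Overshoot: exp(−π·0.426/√(1−0.426²)) = 0.227, i.e. 22.7%.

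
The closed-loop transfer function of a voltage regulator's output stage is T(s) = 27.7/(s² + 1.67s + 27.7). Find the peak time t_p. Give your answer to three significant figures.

t_p ≈ 0.605 s

Matching coefficients with s² + 2ζω_n s + ω_n² gives ω_n² = 27.7 ⇒ ω_n = 5.26 rad/s, and ζ = 1.67/(2ω_n) = 0.159.
ω_d = 5.26·√(1 − 0.159²) = 5.20 rad/s. Then t_p = π/ω_d = 0.605 s.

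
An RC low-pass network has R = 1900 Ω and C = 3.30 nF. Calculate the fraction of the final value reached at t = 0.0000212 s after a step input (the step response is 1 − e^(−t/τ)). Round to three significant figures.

τ = RC = 1900 × 3.30 nF = 0.00000627 s.
y(t)/y_∞ = 1 − e^(−t/τ) = 1 − e^(−0.0000212/0.00000627) = 1 − e^(−3.38) = 0.966.

y/y_∞ ≈ 0.966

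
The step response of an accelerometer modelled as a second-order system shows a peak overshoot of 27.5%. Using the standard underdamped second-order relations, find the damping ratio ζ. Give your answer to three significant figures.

From %OS = 100·exp(−πζ/√(1−ζ²)), invert to get ζ = −ln(OS)/√(π² + ln²(OS)) with OS = 0.275.
−ln 0.275 = 1.291, so ζ = 1.291/√(π² + 1.667) = 0.380.

ζ ≈ 0.380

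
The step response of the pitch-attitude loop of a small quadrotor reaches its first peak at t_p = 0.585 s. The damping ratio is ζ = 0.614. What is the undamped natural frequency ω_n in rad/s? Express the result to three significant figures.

Peak time t_p = π/ω_d, so ω_d = π/t_p = π/0.585 = 5.37 rad/s.
ω_n = ω_d/√(1−ζ²) = 5.37/√0.623 = 6.80 rad/s.

ω_n ≈ 6.80 rad/s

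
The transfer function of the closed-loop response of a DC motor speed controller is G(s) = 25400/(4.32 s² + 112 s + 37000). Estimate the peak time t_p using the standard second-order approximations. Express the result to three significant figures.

t_p ≈ 0.0343 s

Dividing through by 4.32: denominator becomes s² + 25.93 s + 8565.
So ω_n = √8565 = 92.5 rad/s and ζ = 25.93/(2·92.5) = 0.140.
The damped frequency ω_d = ω_n√(1−ζ²) = 91.6 rad/s. t_p = π/ω_d = 0.0343 s.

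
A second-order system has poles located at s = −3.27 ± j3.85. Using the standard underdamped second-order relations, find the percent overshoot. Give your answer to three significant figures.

|pole| = ω_n = √(3.27² + 3.85²) = 5.05 rad/s; ζ = cos θ = σ/ω_n = 0.647.
%OS = 100 e^{−πζ/√(1−ζ²)} with ζ = 0.647 gives 6.94%.

%OS ≈ 6.94%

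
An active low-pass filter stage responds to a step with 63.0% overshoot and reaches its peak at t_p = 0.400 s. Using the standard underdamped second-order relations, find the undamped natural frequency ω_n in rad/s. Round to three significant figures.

ω_n ≈ 7.94 rad/s

From the overshoot, ζ = −ln(OS)/√(π²+ln²(OS)) = 0.146.
From t_p = π/ω_d, ω_d = π/0.400 = 7.85 rad/s, so ω_n = ω_d/√(1−ζ²) = 7.94 rad/s.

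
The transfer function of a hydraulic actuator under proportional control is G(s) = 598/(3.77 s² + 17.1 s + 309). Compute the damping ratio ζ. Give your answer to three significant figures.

ζ ≈ 0.251

Dividing through by 3.77: denominator becomes s² + 4.536 s + 81.96.
So ω_n = √81.96 = 9.05 rad/s and ζ = 4.536/(2·9.05) = 0.251.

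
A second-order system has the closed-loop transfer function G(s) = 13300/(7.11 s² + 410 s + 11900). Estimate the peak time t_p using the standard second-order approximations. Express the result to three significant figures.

t_p ≈ 0.108 s

Dividing through by 7.11: denominator becomes s² + 57.67 s + 1674.
So ω_n = √1674 = 40.9 rad/s and ζ = 57.67/(2·40.9) = 0.705.
The damped frequency ω_d = ω_n√(1−ζ²) = 29.0 rad/s. t_p = π/ω_d = 0.108 s.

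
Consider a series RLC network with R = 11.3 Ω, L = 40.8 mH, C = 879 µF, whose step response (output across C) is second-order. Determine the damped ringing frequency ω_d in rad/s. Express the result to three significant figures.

ω_d ≈ 93.3 rad/s

For a series RLC circuit (capacitor voltage as output), ω_n = 1/√(LC) = 1/√(40.8 mH · 879 µF) = 167 rad/s.
ζ = (R/2)·√(C/L) = (11.3/2)·√(879 µF/40.8 mH) = 0.829.
The damped frequency ω_d = ω_n√(1−ζ²) = 93.3 rad/s.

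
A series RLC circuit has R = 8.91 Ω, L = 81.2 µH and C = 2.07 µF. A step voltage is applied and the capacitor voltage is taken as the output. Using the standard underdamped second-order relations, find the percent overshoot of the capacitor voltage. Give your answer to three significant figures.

%OS ≈ 4.16%

For a series RLC circuit (capacitor voltage as output), ω_n = 1/√(LC) = 1/√(81.2 µH · 2.07 µF) = 77100 rad/s.
ζ = (R/2)·√(C/L) = (8.91/2)·√(2.07 µF/81.2 µH) = 0.711.
%OS = 100·exp(−πζ/√(1−ζ²)) = 4.16%.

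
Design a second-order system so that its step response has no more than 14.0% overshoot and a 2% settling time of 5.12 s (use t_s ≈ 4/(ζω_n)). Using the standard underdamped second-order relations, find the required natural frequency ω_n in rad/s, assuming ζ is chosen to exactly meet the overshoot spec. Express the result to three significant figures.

ω_n ≈ 1.47 rad/s

From %OS = 100·exp(−πζ/√(1−ζ²)), invert to get ζ = −ln(OS)/√(π² + ln²(OS)) with OS = 0.140.
−ln 0.140 = 1.966, so ζ = 1.966/√(π² + 3.866) = 0.531.
Then ω_n = 4/(ζ t_s) = 4/(0.531 × 5.12) = 1.47 rad/s.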